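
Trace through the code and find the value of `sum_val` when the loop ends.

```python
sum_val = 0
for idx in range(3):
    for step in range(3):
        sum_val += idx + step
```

Let's trace through this code step by step.

Initialize: sum_val = 0
Entering loop: for idx in range(3):
After iteration 1: idx = 0, sum_val = 3
After iteration 2: idx = 1, sum_val = 9
After iteration 3: idx = 2, sum_val = 18
Loop ends.

Final answer: 18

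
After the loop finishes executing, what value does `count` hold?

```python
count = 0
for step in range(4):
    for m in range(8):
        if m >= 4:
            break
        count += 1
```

Let's trace through this code step by step.

Initialize: count = 0
Entering loop: for step in range(4):
After iteration 1: step = 0, count = 4
After iteration 2: step = 1, count = 8
After iteration 3: step = 2, count = 12
After iteration 4: step = 3, count = 16
Loop ends.

Final answer: 16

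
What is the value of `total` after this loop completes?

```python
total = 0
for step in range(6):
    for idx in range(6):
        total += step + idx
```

Let's trace through this code step by step.

Initialize: total = 0
Entering loop: for step in range(6):
After iteration 1: step = 0, total = 15
After iteration 2: step = 1, total = 36
After iteration 3: step = 2, total = 63
After iteration 4: step = 3, total = 96
After iteration 5: step = 4, total = 135
After iteration 6: step = 5, total = 180
Loop ends.

Final answer: 180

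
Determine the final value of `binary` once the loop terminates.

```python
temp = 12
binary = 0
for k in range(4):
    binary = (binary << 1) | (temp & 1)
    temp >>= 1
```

Let's trace through this code step by step.

Initialize: temp = 12
Initialize: binary = 0
Entering loop: for k in range(4):
After iteration 1: k = 0, temp = 6, binary = 0
After iteration 2: k = 1, temp = 3, binary = 0
After iteration 3: k = 2, temp = 1, binary = 1
After iteration 4: k = 3, temp = 0, binary = 3
Loop ends.

Final answer: 3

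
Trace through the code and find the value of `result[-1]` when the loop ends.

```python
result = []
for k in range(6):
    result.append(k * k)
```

Let's trace through this code step by step.

Initialize: result = []
Entering loop: for k in range(6):
After iteration 1: k = 0, result = [0]
After iteration 2: k = 1, result = [0, 1]
After iteration 3: k = 2, result = [0, 1, 4]
After iteration 4: k = 3, result = [0, 1, 4, 9]
After iteration 5: k = 4, result = [0, 1, 4, 9, 16]
After iteration 6: k = 5, result = [0, 1, 4, 9, 16, 25]
Loop ends.
result[-1] = 25

Final answer: 25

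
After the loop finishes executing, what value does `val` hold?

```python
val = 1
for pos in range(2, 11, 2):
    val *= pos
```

Let's trace through this code step by step.

Initialize: val = 1
Entering loop: for pos in range(2, 11, 2):
After iteration 1: pos = 2, val = 2
After iteration 2: pos = 4, val = 8
After iteration 3: pos = 6, val = 48
After iteration 4: pos = 8, val = 384
After iteration 5: pos = 10, val = 3840
Loop ends.

Final answer: 3840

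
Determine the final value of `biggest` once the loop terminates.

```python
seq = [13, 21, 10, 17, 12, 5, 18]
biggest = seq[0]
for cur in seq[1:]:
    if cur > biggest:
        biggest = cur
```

Let's trace through this code step by step.

Initialize: seq = [13, 21, 10, 17, 12, 5, 18]
Initialize: biggest = 13
Entering loop: for cur in seq[1:]:
After iteration 1: cur = 21, biggest = 21
After iteration 2: cur = 10, biggest = 21
After iteration 3: cur = 17, biggest = 21
After iteration 4: cur = 12, biggest = 21
After iteration 5: cur = 5, biggest = 21
After iteration 6: cur = 18, biggest = 21
Loop ends.

Final answer: 21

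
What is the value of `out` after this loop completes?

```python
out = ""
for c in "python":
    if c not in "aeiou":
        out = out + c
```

Let's trace through this code step by step.

Initialize: out = ''
Entering loop: for c in "python":
After iteration 1: c = 'p', out = 'p'
After iteration 2: c = 'y', out = 'py'
After iteration 3: c = 't', out = 'pyt'
After iteration 4: c = 'h', out = 'pyth'
After iteration 5: c = 'o', out = 'pyth'
After iteration 6: c = 'n', out = 'pythn'
Loop ends.

Final answer: 'pythn'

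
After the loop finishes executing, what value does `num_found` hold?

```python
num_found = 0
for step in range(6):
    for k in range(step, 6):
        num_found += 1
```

Let's trace through this code step by step.

Initialize: num_found = 0
Entering loop: for step in range(6):
After iteration 1: step = 0, num_found = 6
After iteration 2: step = 1, num_found = 11
After iteration 3: step = 2, num_found = 15
After iteration 4: step = 3, num_found = 18
After iteration 5: step = 4, num_found = 20
After iteration 6: step = 5, num_found = 21
Loop ends.

Final answer: 21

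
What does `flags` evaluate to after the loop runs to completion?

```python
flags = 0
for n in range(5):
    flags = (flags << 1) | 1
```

Let's trace through this code step by step.

Initialize: flags = 0
Entering loop: for n in range(5):
After iteration 1: n = 0, flags = 1
After iteration 2: n = 1, flags = 3
After iteration 3: n = 2, flags = 7
After iteration 4: n = 3, flags = 15
After iteration 5: n = 4, flags = 31
Loop ends.

Final answer: 31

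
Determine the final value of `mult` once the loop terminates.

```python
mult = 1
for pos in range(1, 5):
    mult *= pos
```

Let's trace through this code step by step.

Initialize: mult = 1
Entering loop: for pos in range(1, 5):
After iteration 1: pos = 1, mult = 1
After iteration 2: pos = 2, mult = 2
After iteration 3: pos = 3, mult = 6
After iteration 4: pos = 4, mult = 24
Loop ends.

Final answer: 24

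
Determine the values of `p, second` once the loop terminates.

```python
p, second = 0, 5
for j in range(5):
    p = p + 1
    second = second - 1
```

Let's trace through this code step by step.

Initialize: p = 0
Initialize: second = 5
Entering loop: for j in range(5):
After iteration 1: j = 0, p = 1, second = 4
After iteration 2: j = 1, p = 2, second = 3
After iteration 3: j = 2, p = 3, second = 2
After iteration 4: j = 3, p = 4, second = 1
After iteration 5: j = 4, p = 5, second = 0
Loop ends.

Final answer: 5, 0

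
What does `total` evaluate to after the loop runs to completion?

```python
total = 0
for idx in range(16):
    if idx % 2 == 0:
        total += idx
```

Let's trace through this code step by step.

Initialize: total = 0
Entering loop: for idx in range(16):
After iteration 1: idx = 0, total = 0
After iteration 2: idx = 1, total = 0
After iteration 3: idx = 2, total = 2
After iteration 4: idx = 3, total = 2
After iteration 5: idx = 4, total = 6
After iteration 6: idx = 5, total = 6
After iteration 7: idx = 6, total = 12
After iteration 8: idx = 7, total = 12
After iteration 9: idx = 8, total = 20
After iteration 10: idx = 9, total = 20
After iteration 11: idx = 10, total = 30
After iteration 12: idx = 11, total = 30
After iteration 13: idx = 12, total = 42
After iteration 14: idx = 13, total = 42
After iteration 15: idx = 14, total = 56
After iteration 16: idx = 15, total = 56
Loop ends.

Final answer: 56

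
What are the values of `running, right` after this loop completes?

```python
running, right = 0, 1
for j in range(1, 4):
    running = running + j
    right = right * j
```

Let's trace through this code step by step.

Initialize: running = 0
Initialize: right = 1
Entering loop: for j in range(1, 4):
After iteration 1: j = 1, running = 1, right = 1
After iteration 2: j = 2, running = 3, right = 2
After iteration 3: j = 3, running = 6, right = 6
Loop ends.

Final answer: 6, 6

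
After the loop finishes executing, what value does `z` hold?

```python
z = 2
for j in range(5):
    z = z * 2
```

Let's trace through this code step by step.

Initialize: z = 2
Entering loop: for j in range(5):
After iteration 1: j = 0, z = 4
After iteration 2: j = 1, z = 8
After iteration 3: j = 2, z = 16
After iteration 4: j = 3, z = 32
After iteration 5: j = 4, z = 64
Loop ends.

Final answer: 64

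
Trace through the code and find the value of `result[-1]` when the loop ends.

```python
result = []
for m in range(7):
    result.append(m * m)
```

Let's trace through this code step by step.

Initialize: result = []
Entering loop: for m in range(7):
After iteration 1: m = 0, result = [0]
After iteration 2: m = 1, result = [0, 1]
After iteration 3: m = 2, result = [0, 1, 4]
After iteration 4: m = 3, result = [0, 1, 4, 9]
After iteration 5: m = 4, result = [0, 1, 4, 9, 16]
After iteration 6: m = 5, result = [0, 1, 4, 9, 16, 25]
After iteration 7: m = 6, result = [0, 1, 4, 9, 16, 25, 36]
Loop ends.
result[-1] = 36

Final answer: 36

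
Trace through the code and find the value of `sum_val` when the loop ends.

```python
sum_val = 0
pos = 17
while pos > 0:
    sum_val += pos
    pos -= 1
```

Let's trace through this code step by step.

Initialize: sum_val = 0
Initialize: pos = 17
Entering loop: while pos > 0:
After iteration 1: sum_val = 17, pos = 16
After iteration 2: sum_val = 33, pos = 15
After iteration 3: sum_val = 48, pos = 14
After iteration 4: sum_val = 62, pos = 13
After iteration 5: sum_val = 75, pos = 12
After iteration 6: sum_val = 87, pos = 11
After iteration 7: sum_val = 98, pos = 10
After iteration 8: sum_val = 108, pos = 9
After iteration 9: sum_val = 117, pos = 8
After iteration 10: sum_val = 125, pos = 7
After iteration 11: sum_val = 132, pos = 6
After iteration 12: sum_val = 138, pos = 5
After iteration 13: sum_val = 143, pos = 4
After iteration 14: sum_val = 147, pos = 3
After iteration 15: sum_val = 150, pos = 2
After iteration 16: sum_val = 152, pos = 1
After iteration 17: sum_val = 153, pos = 0
Loop ends.

Final answer: 153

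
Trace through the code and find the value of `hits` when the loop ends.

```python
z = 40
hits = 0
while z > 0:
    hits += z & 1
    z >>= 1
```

Let's trace through this code step by step.

Initialize: z = 40
Initialize: hits = 0
Entering loop: while z > 0:
After iteration 1: z = 20, hits = 0
After iteration 2: z = 10, hits = 0
After iteration 3: z = 5, hits = 0
After iteration 4: z = 2, hits = 1
After iteration 5: z = 1, hits = 1
After iteration 6: z = 0, hits = 2
Loop ends.

Final answer: 2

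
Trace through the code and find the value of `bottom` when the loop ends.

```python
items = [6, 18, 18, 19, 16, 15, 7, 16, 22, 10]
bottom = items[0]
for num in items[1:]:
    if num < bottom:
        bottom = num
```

Let's trace through this code step by step.

Initialize: items = [6, 18, 18, 19, 16, 15, 7, 16, 22, 10]
Initialize: bottom = 6
Entering loop: for num in items[1:]:
After iteration 1: num = 18, bottom = 6
After iteration 2: num = 18, bottom = 6
After iteration 3: num = 19, bottom = 6
After iteration 4: num = 16, bottom = 6
After iteration 5: num = 15, bottom = 6
After iteration 6: num = 7, bottom = 6
After iteration 7: num = 16, bottom = 6
After iteration 8: num = 22, bottom = 6
After iteration 9: num = 10, bottom = 6
Loop ends.

Final answer: 6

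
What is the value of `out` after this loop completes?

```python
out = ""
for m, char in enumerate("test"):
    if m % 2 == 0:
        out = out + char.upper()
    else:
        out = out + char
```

Let's trace through this code step by step.

Initialize: out = ''
Entering loop: for m, char in enumerate("test"):
After iteration 1: m = 0, char = 't', out = 'T'
After iteration 2: m = 1, char = 'e', out = 'Te'
After iteration 3: m = 2, char = 's', out = 'TeS'
After iteration 4: m = 3, char = 't', out = 'TeSt'
Loop ends.

Final answer: 'TeSt'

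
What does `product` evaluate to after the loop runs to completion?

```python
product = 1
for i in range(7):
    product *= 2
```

Let's trace through this code step by step.

Initialize: product = 1
Entering loop: for i in range(7):
After iteration 1: i = 0, product = 2
After iteration 2: i = 1, product = 4
After iteration 3: i = 2, product = 8
After iteration 4: i = 3, product = 16
After iteration 5: i = 4, product = 32
After iteration 6: i = 5, product = 64
After iteration 7: i = 6, product = 128
Loop ends.

Final answer: 128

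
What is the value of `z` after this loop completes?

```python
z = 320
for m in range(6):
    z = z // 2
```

Let's trace through this code step by step.

Initialize: z = 320
Entering loop: for m in range(6):
After iteration 1: m = 0, z = 160
After iteration 2: m = 1, z = 80
After iteration 3: m = 2, z = 40
After iteration 4: m = 3, z = 20
After iteration 5: m = 4, z = 10
After iteration 6: m = 5, z = 5
Loop ends.

Final answer: 5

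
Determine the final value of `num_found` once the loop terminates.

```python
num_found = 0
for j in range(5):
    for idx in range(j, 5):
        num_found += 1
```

Let's trace through this code step by step.

Initialize: num_found = 0
Entering loop: for j in range(5):
After iteration 1: j = 0, num_found = 5
After iteration 2: j = 1, num_found = 9
After iteration 3: j = 2, num_found = 12
After iteration 4: j = 3, num_found = 14
After iteration 5: j = 4, num_found = 15
Loop ends.

Final answer: 15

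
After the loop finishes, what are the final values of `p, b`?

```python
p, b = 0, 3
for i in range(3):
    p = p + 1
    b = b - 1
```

Let's trace through this code step by step.

Initialize: p = 0
Initialize: b = 3
Entering loop: for i in range(3):
After iteration 1: i = 0, p = 1, b = 2
After iteration 2: i = 1, p = 2, b = 1
After iteration 3: i = 2, p = 3, b = 0
Loop ends.

Final answer: 3, 0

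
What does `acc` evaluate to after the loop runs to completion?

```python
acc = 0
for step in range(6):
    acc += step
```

Let's trace through this code step by step.

Initialize: acc = 0
Entering loop: for step in range(6):
After iteration 1: step = 0, acc = 0
After iteration 2: step = 1, acc = 1
After iteration 3: step = 2, acc = 3
After iteration 4: step = 3, acc = 6
After iteration 5: step = 4, acc = 10
After iteration 6: step = 5, acc = 15
Loop ends.

Final answer: 15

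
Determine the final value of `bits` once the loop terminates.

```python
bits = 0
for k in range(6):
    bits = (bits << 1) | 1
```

Let's trace through this code step by step.

Initialize: bits = 0
Entering loop: for k in range(6):
After iteration 1: k = 0, bits = 1
After iteration 2: k = 1, bits = 3
After iteration 3: k = 2, bits = 7
After iteration 4: k = 3, bits = 15
After iteration 5: k = 4, bits = 31
After iteration 6: k = 5, bits = 63
Loop ends.

Final answer: 63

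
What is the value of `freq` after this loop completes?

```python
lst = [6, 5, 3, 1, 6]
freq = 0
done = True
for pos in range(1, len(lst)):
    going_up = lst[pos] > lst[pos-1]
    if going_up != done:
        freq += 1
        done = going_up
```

Let's trace through this code step by step.

Initialize: lst = [6, 5, 3, 1, 6]
Initialize: freq = 0
Initialize: done = True
Entering loop: for pos in range(1, len(lst)):
After iteration 1: pos = 1, freq = 1, done = False, going_up = False
After iteration 2: pos = 2, freq = 1, done = False, going_up = False
After iteration 3: pos = 3, freq = 1, done = False, going_up = False
After iteration 4: pos = 4, freq = 2, done = True, going_up = True
Loop ends.

Final answer: 2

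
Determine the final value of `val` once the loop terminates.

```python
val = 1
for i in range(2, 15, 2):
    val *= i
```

Let's trace through this code step by step.

Initialize: val = 1
Entering loop: for i in range(2, 15, 2):
After iteration 1: i = 2, val = 2
After iteration 2: i = 4, val = 8
After iteration 3: i = 6, val = 48
After iteration 4: i = 8, val = 384
After iteration 5: i = 10, val = 3840
After iteration 6: i = 12, val = 46080
After iteration 7: i = 14, val = 645120
Loop ends.

Final answer: 645120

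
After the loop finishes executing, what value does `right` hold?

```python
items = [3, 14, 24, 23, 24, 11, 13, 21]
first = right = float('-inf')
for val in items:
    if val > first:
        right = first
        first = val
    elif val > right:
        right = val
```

Let's trace through this code step by step.

Initialize: items = [3, 14, 24, 23, 24, 11, 13, 21]
Initialize: first = -inf
Initialize: right = -inf
Entering loop: for val in items:
After iteration 1: val = 3, first = 3, right = -inf
After iteration 2: val = 14, first = 14, right = 3
After iteration 3: val = 24, first = 24, right = 14
After iteration 4: val = 23, first = 24, right = 23
After iteration 5: val = 24, first = 24, right = 24
After iteration 6: val = 11, first = 24, right = 24
After iteration 7: val = 13, first = 24, right = 24
After iteration 8: val = 21, first = 24, right = 24
Loop ends.

Final answer: 24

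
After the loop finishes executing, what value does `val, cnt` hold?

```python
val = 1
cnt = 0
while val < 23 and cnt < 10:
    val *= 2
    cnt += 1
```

Let's trace through this code step by step.

Initialize: val = 1
Initialize: cnt = 0
Entering loop: while val < 23 and cnt < 10:
After iteration 1: val = 2, cnt = 1
After iteration 2: val = 4, cnt = 2
After iteration 3: val = 8, cnt = 3
After iteration 4: val = 16, cnt = 4
After iteration 5: val = 32, cnt = 5
Loop ends.

Final answer: 32, 5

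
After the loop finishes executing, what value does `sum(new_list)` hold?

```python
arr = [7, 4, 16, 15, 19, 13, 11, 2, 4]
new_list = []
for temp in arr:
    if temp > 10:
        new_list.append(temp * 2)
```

Let's trace through this code step by step.

Initialize: arr = [7, 4, 16, 15, 19, 13, 11, 2, 4]
Initialize: new_list = []
Entering loop: for temp in arr:
After iteration 1: temp = 7, new_list = []
After iteration 2: temp = 4, new_list = []
After iteration 3: temp = 16, new_list = [32]
After iteration 4: temp = 15, new_list = [32, 30]
After iteration 5: temp = 19, new_list = [32, 30, 38]
After iteration 6: temp = 13, new_list = [32, 30, 38, 26]
After iteration 7: temp = 11, new_list = [32, 30, 38, 26, 22]
After iteration 8: temp = 2, new_list = [32, 30, 38, 26, 22]
After iteration 9: temp = 4, new_list = [32, 30, 38, 26, 22]
Loop ends.
sum(new_list) = 148

Final answer: 148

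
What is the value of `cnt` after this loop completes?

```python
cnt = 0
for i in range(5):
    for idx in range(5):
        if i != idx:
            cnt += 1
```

Let's trace through this code step by step.

Initialize: cnt = 0
Entering loop: for i in range(5):
After iteration 1: i = 0, cnt = 4
After iteration 2: i = 1, cnt = 8
After iteration 3: i = 2, cnt = 12
After iteration 4: i = 3, cnt = 16
After iteration 5: i = 4, cnt = 20
Loop ends.

Final answer: 20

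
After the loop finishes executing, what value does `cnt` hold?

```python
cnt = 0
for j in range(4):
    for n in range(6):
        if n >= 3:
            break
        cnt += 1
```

Let's trace through this code step by step.

Initialize: cnt = 0
Entering loop: for j in range(4):
After iteration 1: j = 0, cnt = 3
After iteration 2: j = 1, cnt = 6
After iteration 3: j = 2, cnt = 9
After iteration 4: j = 3, cnt = 12
Loop ends.

Final answer: 12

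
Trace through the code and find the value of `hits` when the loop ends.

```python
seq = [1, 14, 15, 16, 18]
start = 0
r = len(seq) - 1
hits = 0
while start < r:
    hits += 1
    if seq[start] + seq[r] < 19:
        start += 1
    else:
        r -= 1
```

Let's trace through this code step by step.

Initialize: seq = [1, 14, 15, 16, 18]
Initialize: start = 0
Initialize: r = 4
Initialize: hits = 0
Entering loop: while start < r:
After iteration 1: start = 0, r = 3, hits = 1
After iteration 2: start = 1, r = 3, hits = 2
After iteration 3: start = 1, r = 2, hits = 3
After iteration 4: start = 1, r = 1, hits = 4
Loop ends.

Final answer: 4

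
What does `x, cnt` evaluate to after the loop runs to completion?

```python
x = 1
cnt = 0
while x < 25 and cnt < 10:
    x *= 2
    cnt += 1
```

Let's trace through this code step by step.

Initialize: x = 1
Initialize: cnt = 0
Entering loop: while x < 25 and cnt < 10:
After iteration 1: x = 2, cnt = 1
After iteration 2: x = 4, cnt = 2
After iteration 3: x = 8, cnt = 3
After iteration 4: x = 16, cnt = 4
After iteration 5: x = 32, cnt = 5
Loop ends.

Final answer: 32, 5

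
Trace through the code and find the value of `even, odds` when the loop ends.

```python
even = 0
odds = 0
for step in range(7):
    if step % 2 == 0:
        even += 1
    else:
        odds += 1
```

Let's trace through this code step by step.

Initialize: even = 0
Initialize: odds = 0
Entering loop: for step in range(7):
After iteration 1: step = 0, even = 1, odds = 0
After iteration 2: step = 1, even = 1, odds = 1
After iteration 3: step = 2, even = 2, odds = 1
After iteration 4: step = 3, even = 2, odds = 2
After iteration 5: step = 4, even = 3, odds = 2
After iteration 6: step = 5, even = 3, odds = 3
After iteration 7: step = 6, even = 4, odds = 3
Loop ends.

Final answer: 4, 3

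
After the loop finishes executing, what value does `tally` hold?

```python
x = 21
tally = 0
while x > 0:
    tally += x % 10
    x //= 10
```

Let's trace through this code step by step.

Initialize: x = 21
Initialize: tally = 0
Entering loop: while x > 0:
After iteration 1: x = 2, tally = 1
After iteration 2: x = 0, tally = 3
Loop ends.

Final answer: 3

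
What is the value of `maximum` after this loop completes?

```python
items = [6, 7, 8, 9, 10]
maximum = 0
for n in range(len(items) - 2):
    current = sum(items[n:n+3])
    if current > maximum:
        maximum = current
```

Let's trace through this code step by step.

Initialize: items = [6, 7, 8, 9, 10]
Initialize: maximum = 0
Entering loop: for n in range(len(items) - 2):
After iteration 1: n = 0, maximum = 21, current = 21
After iteration 2: n = 1, maximum = 24, current = 24
After iteration 3: n = 2, maximum = 27, current = 27
Loop ends.

Final answer: 27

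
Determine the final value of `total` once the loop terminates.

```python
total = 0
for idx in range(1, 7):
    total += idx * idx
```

Let's trace through this code step by step.

Initialize: total = 0
Entering loop: for idx in range(1, 7):
After iteration 1: idx = 1, total = 1
After iteration 2: idx = 2, total = 5
After iteration 3: idx = 3, total = 14
After iteration 4: idx = 4, total = 30
After iteration 5: idx = 5, total = 55
After iteration 6: idx = 6, total = 91
Loop ends.

Final answer: 91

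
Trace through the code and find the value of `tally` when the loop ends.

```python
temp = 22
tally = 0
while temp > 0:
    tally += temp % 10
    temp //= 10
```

Let's trace through this code step by step.

Initialize: temp = 22
Initialize: tally = 0
Entering loop: while temp > 0:
After iteration 1: temp = 2, tally = 2
After iteration 2: temp = 0, tally = 4
Loop ends.

Final answer: 4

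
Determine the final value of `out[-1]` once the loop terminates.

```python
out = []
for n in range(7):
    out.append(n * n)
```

Let's trace through this code step by step.

Initialize: out = []
Entering loop: for n in range(7):
After iteration 1: n = 0, out = [0]
After iteration 2: n = 1, out = [0, 1]
After iteration 3: n = 2, out = [0, 1, 4]
After iteration 4: n = 3, out = [0, 1, 4, 9]
After iteration 5: n = 4, out = [0, 1, 4, 9, 16]
After iteration 6: n = 5, out = [0, 1, 4, 9, 16, 25]
After iteration 7: n = 6, out = [0, 1, 4, 9, 16, 25, 36]
Loop ends.
out[-1] = 36

Final answer: 36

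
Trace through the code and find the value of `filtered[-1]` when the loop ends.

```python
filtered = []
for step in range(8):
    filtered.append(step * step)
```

Let's trace through this code step by step.

Initialize: filtered = []
Entering loop: for step in range(8):
After iteration 1: step = 0, filtered = [0]
After iteration 2: step = 1, filtered = [0, 1]
After iteration 3: step = 2, filtered = [0, 1, 4]
After iteration 4: step = 3, filtered = [0, 1, 4, 9]
After iteration 5: step = 4, filtered = [0, 1, 4, 9, 16]
After iteration 6: step = 5, filtered = [0, 1, 4, 9, 16, 25]
After iteration 7: step = 6, filtered = [0, 1, 4, 9, 16, 25, 36]
After iteration 8: step = 7, filtered = [0, 1, 4, 9, 16, 25, 36, 49]
Loop ends.
filtered[-1] = 49

Final answer: 49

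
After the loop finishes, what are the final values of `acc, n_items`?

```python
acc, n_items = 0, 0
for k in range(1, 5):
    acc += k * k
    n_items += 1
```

Let's trace through this code step by step.

Initialize: acc = 0
Initialize: n_items = 0
Entering loop: for k in range(1, 5):
After iteration 1: k = 1, acc = 1, n_items = 1
After iteration 2: k = 2, acc = 5, n_items = 2
After iteration 3: k = 3, acc = 14, n_items = 3
After iteration 4: k = 4, acc = 30, n_items = 4
Loop ends.

Final answer: 30, 4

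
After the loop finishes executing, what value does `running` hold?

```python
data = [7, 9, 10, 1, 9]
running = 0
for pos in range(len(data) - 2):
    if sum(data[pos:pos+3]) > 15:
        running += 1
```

Let's trace through this code step by step.

Initialize: data = [7, 9, 10, 1, 9]
Initialize: running = 0
Entering loop: for pos in range(len(data) - 2):
After iteration 1: pos = 0, running = 1
After iteration 2: pos = 1, running = 2
After iteration 3: pos = 2, running = 3
Loop ends.

Final answer: 3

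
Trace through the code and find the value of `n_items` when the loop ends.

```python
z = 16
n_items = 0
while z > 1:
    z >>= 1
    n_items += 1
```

Let's trace through this code step by step.

Initialize: z = 16
Initialize: n_items = 0
Entering loop: while z > 1:
After iteration 1: z = 8, n_items = 1
After iteration 2: z = 4, n_items = 2
After iteration 3: z = 2, n_items = 3
After iteration 4: z = 1, n_items = 4
Loop ends.

Final answer: 4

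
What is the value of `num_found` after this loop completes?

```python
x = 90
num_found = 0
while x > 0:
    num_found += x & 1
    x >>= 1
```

Let's trace through this code step by step.

Initialize: x = 90
Initialize: num_found = 0
Entering loop: while x > 0:
After iteration 1: x = 45, num_found = 0
After iteration 2: x = 22, num_found = 1
After iteration 3: x = 11, num_found = 1
After iteration 4: x = 5, num_found = 2
After iteration 5: x = 2, num_found = 3
After iteration 6: x = 1, num_found = 3
After iteration 7: x = 0, num_found = 4
Loop ends.

Final answer: 4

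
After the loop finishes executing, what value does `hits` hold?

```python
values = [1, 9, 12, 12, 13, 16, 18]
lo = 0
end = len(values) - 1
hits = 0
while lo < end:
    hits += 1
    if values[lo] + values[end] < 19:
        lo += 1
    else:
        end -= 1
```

Let's trace through this code step by step.

Initialize: values = [1, 9, 12, 12, 13, 16, 18]
Initialize: lo = 0
Initialize: end = 6
Initialize: hits = 0
Entering loop: while lo < end:
After iteration 1: lo = 0, end = 5, hits = 1
After iteration 2: lo = 1, end = 5, hits = 2
After iteration 3: lo = 1, end = 4, hits = 3
After iteration 4: lo = 1, end = 3, hits = 4
After iteration 5: lo = 1, end = 2, hits = 5
After iteration 6: lo = 1, end = 1, hits = 6
Loop ends.

Final answer: 6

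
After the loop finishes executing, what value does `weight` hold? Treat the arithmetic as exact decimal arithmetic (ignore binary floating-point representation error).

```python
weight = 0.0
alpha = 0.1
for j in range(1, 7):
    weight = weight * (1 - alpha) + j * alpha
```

Let's trace through this code step by step.

Initialize: weight = 0.0
Initialize: alpha = 0.1
Entering loop: for j in range(1, 7):
After iteration 1: j = 1, weight = 0.1
After iteration 2: j = 2, weight = 0.29
After iteration 3: j = 3, weight = 0.561
After iteration 4: j = 4, weight = 0.9049
After iteration 5: j = 5, weight = 1.31441
After iteration 6: j = 6, weight = 1.782969
Loop ends.

Final answer: 1.782969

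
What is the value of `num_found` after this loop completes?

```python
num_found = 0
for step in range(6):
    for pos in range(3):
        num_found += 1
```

Let's trace through this code step by step.

Initialize: num_found = 0
Entering loop: for step in range(6):
After iteration 1: step = 0, num_found = 3
After iteration 2: step = 1, num_found = 6
After iteration 3: step = 2, num_found = 9
After iteration 4: step = 3, num_found = 12
After iteration 5: step = 4, num_found = 15
After iteration 6: step = 5, num_found = 18
Loop ends.

Final answer: 18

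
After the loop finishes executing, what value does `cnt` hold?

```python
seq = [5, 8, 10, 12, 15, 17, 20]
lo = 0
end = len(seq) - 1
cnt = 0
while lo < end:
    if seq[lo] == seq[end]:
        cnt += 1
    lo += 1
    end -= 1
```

Let's trace through this code step by step.

Initialize: seq = [5, 8, 10, 12, 15, 17, 20]
Initialize: lo = 0
Initialize: end = 6
Initialize: cnt = 0
Entering loop: while lo < end:
After iteration 1: lo = 1, end = 5, cnt = 0
After iteration 2: lo = 2, end = 4, cnt = 0
After iteration 3: lo = 3, end = 3, cnt = 0
Loop ends.

Final answer: 0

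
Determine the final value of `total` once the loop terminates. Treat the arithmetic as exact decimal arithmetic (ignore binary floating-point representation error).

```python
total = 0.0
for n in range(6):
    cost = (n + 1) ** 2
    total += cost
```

Let's trace through this code step by step.

Initialize: total = 0.0
Entering loop: for n in range(6):
After iteration 1: n = 0, total = 1.0, cost = 1
After iteration 2: n = 1, total = 5.0, cost = 4
After iteration 3: n = 2, total = 14.0, cost = 9
After iteration 4: n = 3, total = 30.0, cost = 16
After iteration 5: n = 4, total = 55.0, cost = 25
After iteration 6: n = 5, total = 91.0, cost = 36
Loop ends.

Final answer: 91.0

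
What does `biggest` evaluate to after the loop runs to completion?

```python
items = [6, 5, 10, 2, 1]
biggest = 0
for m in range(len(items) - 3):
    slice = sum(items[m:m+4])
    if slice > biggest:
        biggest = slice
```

Let's trace through this code step by step.

Initialize: items = [6, 5, 10, 2, 1]
Initialize: biggest = 0
Entering loop: for m in range(len(items) - 3):
After iteration 1: m = 0, biggest = 23, slice = 23
After iteration 2: m = 1, biggest = 23, slice = 18
Loop ends.

Final answer: 23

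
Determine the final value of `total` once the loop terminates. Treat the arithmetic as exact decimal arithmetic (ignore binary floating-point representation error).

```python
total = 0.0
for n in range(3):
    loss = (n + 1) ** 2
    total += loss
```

Let's trace through this code step by step.

Initialize: total = 0.0
Entering loop: for n in range(3):
After iteration 1: n = 0, total = 1.0, loss = 1
After iteration 2: n = 1, total = 5.0, loss = 4
After iteration 3: n = 2, total = 14.0, loss = 9
Loop ends.

Final answer: 14.0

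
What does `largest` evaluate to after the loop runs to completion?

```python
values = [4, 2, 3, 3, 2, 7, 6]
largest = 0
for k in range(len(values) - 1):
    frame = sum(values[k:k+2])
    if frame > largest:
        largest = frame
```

Let's trace through this code step by step.

Initialize: values = [4, 2, 3, 3, 2, 7, 6]
Initialize: largest = 0
Entering loop: for k in range(len(values) - 1):
After iteration 1: k = 0, largest = 6, frame = 6
After iteration 2: k = 1, largest = 6, frame = 5
After iteration 3: k = 2, largest = 6, frame = 6
After iteration 4: k = 3, largest = 6, frame = 5
After iteration 5: k = 4, largest = 9, frame = 9
After iteration 6: k = 5, largest = 13, frame = 13
Loop ends.

Final answer: 13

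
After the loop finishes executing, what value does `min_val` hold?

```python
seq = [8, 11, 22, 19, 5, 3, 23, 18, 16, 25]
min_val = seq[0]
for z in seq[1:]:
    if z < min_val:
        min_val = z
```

Let's trace through this code step by step.

Initialize: seq = [8, 11, 22, 19, 5, 3, 23, 18, 16, 25]
Initialize: min_val = 8
Entering loop: for z in seq[1:]:
After iteration 1: z = 11, min_val = 8
After iteration 2: z = 22, min_val = 8
After iteration 3: z = 19, min_val = 8
After iteration 4: z = 5, min_val = 5
After iteration 5: z = 3, min_val = 3
After iteration 6: z = 23, min_val = 3
After iteration 7: z = 18, min_val = 3
After iteration 8: z = 16, min_val = 3
After iteration 9: z = 25, min_val = 3
Loop ends.

Final answer: 3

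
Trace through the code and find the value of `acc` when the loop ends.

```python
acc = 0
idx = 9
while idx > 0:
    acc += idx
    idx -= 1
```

Let's trace through this code step by step.

Initialize: acc = 0
Initialize: idx = 9
Entering loop: while idx > 0:
After iteration 1: acc = 9, idx = 8
After iteration 2: acc = 17, idx = 7
After iteration 3: acc = 24, idx = 6
After iteration 4: acc = 30, idx = 5
After iteration 5: acc = 35, idx = 4
After iteration 6: acc = 39, idx = 3
After iteration 7: acc = 42, idx = 2
After iteration 8: acc = 44, idx = 1
After iteration 9: acc = 45, idx = 0
Loop ends.

Final answer: 45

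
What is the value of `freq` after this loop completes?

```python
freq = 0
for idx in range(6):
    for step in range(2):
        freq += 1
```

Let's trace through this code step by step.

Initialize: freq = 0
Entering loop: for idx in range(6):
After iteration 1: idx = 0, freq = 2
After iteration 2: idx = 1, freq = 4
After iteration 3: idx = 2, freq = 6
After iteration 4: idx = 3, freq = 8
After iteration 5: idx = 4, freq = 10
After iteration 6: idx = 5, freq = 12
Loop ends.

Final answer: 12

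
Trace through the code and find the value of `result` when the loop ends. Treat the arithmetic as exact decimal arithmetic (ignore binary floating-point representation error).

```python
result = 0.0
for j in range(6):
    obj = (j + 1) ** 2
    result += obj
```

Let's trace through this code step by step.

Initialize: result = 0.0
Entering loop: for j in range(6):
After iteration 1: j = 0, result = 1.0, obj = 1
After iteration 2: j = 1, result = 5.0, obj = 4
After iteration 3: j = 2, result = 14.0, obj = 9
After iteration 4: j = 3, result = 30.0, obj = 16
After iteration 5: j = 4, result = 55.0, obj = 25
After iteration 6: j = 5, result = 91.0, obj = 36
Loop ends.

Final answer: 91.0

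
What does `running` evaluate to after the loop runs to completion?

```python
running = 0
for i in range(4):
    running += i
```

Let's trace through this code step by step.

Initialize: running = 0
Entering loop: for i in range(4):
After iteration 1: i = 0, running = 0
After iteration 2: i = 1, running = 1
After iteration 3: i = 2, running = 3
After iteration 4: i = 3, running = 6
Loop ends.

Final answer: 6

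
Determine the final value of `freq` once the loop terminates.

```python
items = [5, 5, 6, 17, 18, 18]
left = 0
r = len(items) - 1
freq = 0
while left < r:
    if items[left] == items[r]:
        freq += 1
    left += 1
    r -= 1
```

Let's trace through this code step by step.

Initialize: items = [5, 5, 6, 17, 18, 18]
Initialize: left = 0
Initialize: r = 5
Initialize: freq = 0
Entering loop: while left < r:
After iteration 1: left = 1, r = 4, freq = 0
After iteration 2: left = 2, r = 3, freq = 0
After iteration 3: left = 3, r = 2, freq = 0
Loop ends.

Final answer: 0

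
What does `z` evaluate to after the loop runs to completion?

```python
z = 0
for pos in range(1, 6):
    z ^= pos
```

Let's trace through this code step by step.

Initialize: z = 0
Entering loop: for pos in range(1, 6):
After iteration 1: pos = 1, z = 1
After iteration 2: pos = 2, z = 3
After iteration 3: pos = 3, z = 0
After iteration 4: pos = 4, z = 4
After iteration 5: pos = 5, z = 1
Loop ends.

Final answer: 1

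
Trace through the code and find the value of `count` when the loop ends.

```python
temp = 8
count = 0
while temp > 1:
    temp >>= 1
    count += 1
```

Let's trace through this code step by step.

Initialize: temp = 8
Initialize: count = 0
Entering loop: while temp > 1:
After iteration 1: temp = 4, count = 1
After iteration 2: temp = 2, count = 2
After iteration 3: temp = 1, count = 3
Loop ends.

Final answer: 3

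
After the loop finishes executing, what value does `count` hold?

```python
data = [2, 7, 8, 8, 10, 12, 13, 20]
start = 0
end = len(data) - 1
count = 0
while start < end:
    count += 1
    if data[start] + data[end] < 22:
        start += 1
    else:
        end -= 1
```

Let's trace through this code step by step.

Initialize: data = [2, 7, 8, 8, 10, 12, 13, 20]
Initialize: start = 0
Initialize: end = 7
Initialize: count = 0
Entering loop: while start < end:
After iteration 1: start = 0, end = 6, count = 1
After iteration 2: start = 1, end = 6, count = 2
After iteration 3: start = 2, end = 6, count = 3
After iteration 4: start = 3, end = 6, count = 4
After iteration 5: start = 4, end = 6, count = 5
After iteration 6: start = 4, end = 5, count = 6
After iteration 7: start = 4, end = 4, count = 7
Loop ends.

Final answer: 7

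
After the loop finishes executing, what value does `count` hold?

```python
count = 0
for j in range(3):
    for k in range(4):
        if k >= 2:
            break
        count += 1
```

Let's trace through this code step by step.

Initialize: count = 0
Entering loop: for j in range(3):
After iteration 1: j = 0, count = 2
After iteration 2: j = 1, count = 4
After iteration 3: j = 2, count = 6
Loop ends.

Final answer: 6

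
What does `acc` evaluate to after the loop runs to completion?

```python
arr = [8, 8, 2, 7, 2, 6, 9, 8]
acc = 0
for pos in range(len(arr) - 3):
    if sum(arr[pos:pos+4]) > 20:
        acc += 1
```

Let's trace through this code step by step.

Initialize: arr = [8, 8, 2, 7, 2, 6, 9, 8]
Initialize: acc = 0
Entering loop: for pos in range(len(arr) - 3):
After iteration 1: pos = 0, acc = 1
After iteration 2: pos = 1, acc = 1
After iteration 3: pos = 2, acc = 1
After iteration 4: pos = 3, acc = 2
After iteration 5: pos = 4, acc = 3
Loop ends.

Final answer: 3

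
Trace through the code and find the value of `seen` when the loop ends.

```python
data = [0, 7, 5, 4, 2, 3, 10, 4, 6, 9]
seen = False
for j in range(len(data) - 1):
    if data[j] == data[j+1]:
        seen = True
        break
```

Let's trace through this code step by step.

Initialize: data = [0, 7, 5, 4, 2, 3, 10, 4, 6, 9]
Initialize: seen = False
Entering loop: for j in range(len(data) - 1):
After iteration 1: j = 0, seen = False
After iteration 2: j = 1, seen = False
After iteration 3: j = 2, seen = False
After iteration 4: j = 3, seen = False
After iteration 5: j = 4, seen = False
After iteration 6: j = 5, seen = False
After iteration 7: j = 6, seen = False
After iteration 8: j = 7, seen = False
After iteration 9: j = 8, seen = False
Loop ends.

Final answer: False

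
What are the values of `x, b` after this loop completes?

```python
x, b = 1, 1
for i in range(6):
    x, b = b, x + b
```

Let's trace through this code step by step.

Initialize: x = 1
Initialize: b = 1
Entering loop: for i in range(6):
After iteration 1: i = 0, x = 1, b = 2
After iteration 2: i = 1, x = 2, b = 3
After iteration 3: i = 2, x = 3, b = 5
After iteration 4: i = 3, x = 5, b = 8
After iteration 5: i = 4, x = 8, b = 13
After iteration 6: i = 5, x = 13, b = 21
Loop ends.

Final answer: 13, 21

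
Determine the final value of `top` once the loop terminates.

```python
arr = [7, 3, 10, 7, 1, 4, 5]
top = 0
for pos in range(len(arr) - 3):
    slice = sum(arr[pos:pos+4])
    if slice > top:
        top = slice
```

Let's trace through this code step by step.

Initialize: arr = [7, 3, 10, 7, 1, 4, 5]
Initialize: top = 0
Entering loop: for pos in range(len(arr) - 3):
After iteration 1: pos = 0, top = 27, slice = 27
After iteration 2: pos = 1, top = 27, slice = 21
After iteration 3: pos = 2, top = 27, slice = 22
After iteration 4: pos = 3, top = 27, slice = 17
Loop ends.

Final answer: 27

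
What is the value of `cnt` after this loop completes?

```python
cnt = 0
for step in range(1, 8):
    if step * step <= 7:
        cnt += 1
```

Let's trace through this code step by step.

Initialize: cnt = 0
Entering loop: for step in range(1, 8):
After iteration 1: step = 1, cnt = 1
After iteration 2: step = 2, cnt = 2
After iteration 3: step = 3, cnt = 2
After iteration 4: step = 4, cnt = 2
After iteration 5: step = 5, cnt = 2
After iteration 6: step = 6, cnt = 2
After iteration 7: step = 7, cnt = 2
Loop ends.

Final answer: 2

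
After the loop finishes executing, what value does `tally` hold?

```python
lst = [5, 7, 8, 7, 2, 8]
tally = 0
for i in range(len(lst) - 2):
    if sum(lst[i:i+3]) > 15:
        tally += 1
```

Let's trace through this code step by step.

Initialize: lst = [5, 7, 8, 7, 2, 8]
Initialize: tally = 0
Entering loop: for i in range(len(lst) - 2):
After iteration 1: i = 0, tally = 1
After iteration 2: i = 1, tally = 2
After iteration 3: i = 2, tally = 3
After iteration 4: i = 3, tally = 4
Loop ends.

Final answer: 4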